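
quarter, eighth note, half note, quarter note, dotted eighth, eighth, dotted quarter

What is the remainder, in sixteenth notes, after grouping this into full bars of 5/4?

One bar of 5/4 = 20 sixteenth notes.
In sixteenth notes: quarter = 4; eighth note = 2; half note = 8; quarter note = 4; dotted eighth = 3; eighth = 2; dotted quarter = 6.
Sum: 4 + 2 + 8 + 4 + 3 + 2 + 6 = 29.
29 ÷ 20 = 1 complete bar with 9 sixteenth notes remaining.

9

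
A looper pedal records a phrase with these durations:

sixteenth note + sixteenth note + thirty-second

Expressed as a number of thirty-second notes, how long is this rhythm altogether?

5

Convert each value to thirty-second notes: sixteenth note = 2; sixteenth note = 2; thirty-second = 1.
Sum: 2 + 2 + 1 = 5 thirty-second notes.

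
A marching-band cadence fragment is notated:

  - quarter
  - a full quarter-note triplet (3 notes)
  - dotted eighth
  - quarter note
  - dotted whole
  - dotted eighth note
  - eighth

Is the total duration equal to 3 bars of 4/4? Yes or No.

One bar of 4/4 = 16 sixteenth notes, so 3 bars = 48.
Working in sixteenth notes: quarter = 4; a full quarter-note triplet (3 notes) (three triplet quarters span one half) = 8; dotted eighth = 3; quarter note = 4; dotted whole = 24; dotted eighth note = 3; eighth = 2.
Altogether 4 + 8 + 3 + 4 + 24 + 3 + 2 = 48.
48 equals 48, so the answer is Yes.

Yes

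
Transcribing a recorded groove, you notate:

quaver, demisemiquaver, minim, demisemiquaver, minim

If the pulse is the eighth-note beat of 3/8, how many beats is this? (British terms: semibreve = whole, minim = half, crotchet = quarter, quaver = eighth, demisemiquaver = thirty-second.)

One eighth-note beat = 4 thirty-second notes.
Convert each value to thirty-second notes: quaver = 4; demisemiquaver = 1; minim = 16; demisemiquaver = 1; minim = 16.
Adding: 4 + 1 + 16 + 1 + 16 = 38.
38 ÷ 4 = 9.5 beats.

9.5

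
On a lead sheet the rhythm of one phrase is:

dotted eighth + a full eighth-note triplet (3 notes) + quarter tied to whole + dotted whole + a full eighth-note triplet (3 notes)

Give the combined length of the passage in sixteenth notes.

55

Working in sixteenth notes: dotted eighth = 3; a full eighth-note triplet (3 notes) (three triplet eighths span one quarter) = 4; quarter tied to whole (quarter + whole) = 20; dotted whole = 24; a full eighth-note triplet (3 notes) (three triplet eighths span one quarter) = 4.
Total: 3 + 4 + 20 + 24 + 4 = 55 sixteenth notes.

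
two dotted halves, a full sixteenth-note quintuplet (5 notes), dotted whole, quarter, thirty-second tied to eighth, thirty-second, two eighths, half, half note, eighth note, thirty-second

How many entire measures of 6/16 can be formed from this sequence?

One bar of 6/16 = 12 thirty-second notes.
In thirty-second notes: dotted half = 24; dotted half = 24; a full sixteenth-note quintuplet (5 notes) (five quintuplet sixteenths span one quarter) = 8; dotted whole = 48; quarter = 8; thirty-second tied to eighth (thirty-second + eighth) = 5; thirty-second = 1; eighth = 4; eighth = 4; half = 16; half note = 16; eighth note = 4; thirty-second = 1.
Total: 24 + 24 + 8 + 48 + 8 + 5 + 1 + 4 + 4 + 16 + 16 + 4 + 1 = 163.
163 ÷ 12 = 13 complete bars with 7 left over.

13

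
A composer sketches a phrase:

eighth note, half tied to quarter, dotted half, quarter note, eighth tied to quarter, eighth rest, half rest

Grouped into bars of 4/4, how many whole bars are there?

One bar of 4/4 = 8 eighth notes.
Convert each value to eighth notes: eighth note = 1; half tied to quarter (half + quarter) = 6; dotted half = 6; quarter note = 2; eighth tied to quarter (eighth + quarter) = 3; eighth rest = 1; half rest = 4.
Sum: 1 + 6 + 6 + 2 + 3 + 1 + 4 = 23.
23 ÷ 8 = 2 complete bars with 7 left over.

2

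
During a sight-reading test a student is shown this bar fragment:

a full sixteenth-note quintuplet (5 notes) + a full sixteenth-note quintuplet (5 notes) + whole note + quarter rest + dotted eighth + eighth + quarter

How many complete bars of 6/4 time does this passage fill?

1

One bar of 6/4 = 24 sixteenth notes.
Working in sixteenth notes: a full sixteenth-note quintuplet (5 notes) (five quintuplet sixteenths span one quarter) = 4; a full sixteenth-note quintuplet (5 notes) (five quintuplet sixteenths span one quarter) = 4; whole note = 16; quarter rest = 4; dotted eighth = 3; eighth = 2; quarter = 4.
Adding: 4 + 4 + 16 + 4 + 3 + 2 + 4 = 37.
37 ÷ 24 = 1 complete bar with 13 left over.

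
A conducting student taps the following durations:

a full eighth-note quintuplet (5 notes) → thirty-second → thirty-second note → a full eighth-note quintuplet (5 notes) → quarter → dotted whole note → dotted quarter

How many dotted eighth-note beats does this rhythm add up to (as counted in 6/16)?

One dotted eighth-note beat = 6 thirty-second notes.
Convert each value to thirty-second notes: a full eighth-note quintuplet (5 notes) (five quintuplet eighths span one half) = 16; thirty-second = 1; thirty-second note = 1; a full eighth-note quintuplet (5 notes) (five quintuplet eighths span one half) = 16; quarter = 8; dotted whole note = 48; dotted quarter = 12.
Sum: 16 + 1 + 1 + 16 + 8 + 48 + 12 = 102.
102 ÷ 6 = 17 beats.

17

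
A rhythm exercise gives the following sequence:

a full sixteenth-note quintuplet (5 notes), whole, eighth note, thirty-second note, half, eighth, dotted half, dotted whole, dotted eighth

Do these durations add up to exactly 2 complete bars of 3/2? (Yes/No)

One bar of 3/2 = 48 thirty-second notes, so 2 bars = 96.
Express everything in thirty-second notes: a full sixteenth-note quintuplet (5 notes) (five quintuplet sixteenths span one quarter) = 8; whole = 32; eighth note = 4; thirty-second note = 1; half = 16; eighth = 4; dotted half = 24; dotted whole = 48; dotted eighth = 6.
Total: 8 + 32 + 4 + 1 + 16 + 4 + 24 + 48 + 6 = 143.
143 exceeds 96, so the answer is No.

No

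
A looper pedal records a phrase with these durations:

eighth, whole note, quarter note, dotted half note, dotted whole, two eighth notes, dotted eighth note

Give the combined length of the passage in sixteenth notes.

65

In sixteenth notes: eighth = 2; whole note = 16; quarter note = 4; dotted half note = 12; dotted whole = 24; eighth note = 2; eighth note = 2; dotted eighth note = 3.
Sum: 2 + 16 + 4 + 12 + 24 + 2 + 2 + 3 = 65 sixteenth notes.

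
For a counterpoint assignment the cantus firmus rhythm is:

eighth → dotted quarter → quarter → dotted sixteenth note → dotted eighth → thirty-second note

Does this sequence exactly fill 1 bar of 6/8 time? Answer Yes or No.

No

One bar of 6/8 = 24 thirty-second notes.
In thirty-second notes: eighth = 4; dotted quarter = 12; quarter = 8; dotted sixteenth note = 3; dotted eighth = 6; thirty-second note = 1.
Adding: 4 + 12 + 8 + 3 + 6 + 1 = 34.
34 exceeds 24, so the answer is No.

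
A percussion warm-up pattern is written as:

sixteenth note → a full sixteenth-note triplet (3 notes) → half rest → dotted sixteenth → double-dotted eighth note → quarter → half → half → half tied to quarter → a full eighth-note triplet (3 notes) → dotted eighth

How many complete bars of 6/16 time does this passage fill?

One bar of 6/16 = 12 thirty-second notes.
Express everything in thirty-second notes: sixteenth note = 2; a full sixteenth-note triplet (3 notes) (three triplet sixteenths span one eighth) = 4; half rest = 16; dotted sixteenth = 3; double-dotted eighth note = 7; quarter = 8; half = 16; half = 16; half tied to quarter (half + quarter) = 24; a full eighth-note triplet (3 notes) (three triplet eighths span one quarter) = 8; dotted eighth = 6.
Adding: 2 + 4 + 16 + 3 + 7 + 8 + 16 + 16 + 24 + 8 + 6 = 110.
110 ÷ 12 = 9 complete bars with 2 left over.

9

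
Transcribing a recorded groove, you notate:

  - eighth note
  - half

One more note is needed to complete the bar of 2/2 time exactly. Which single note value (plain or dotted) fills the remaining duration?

dotted quarter note

The bar of 2/2 = 8 eighth notes.
Each duration in eighth notes: eighth note = 1; half = 4.
Sum: 1 + 4 = 5.
Remaining: 8 − 5 = 3 eighth notes, which is a dotted quarter note.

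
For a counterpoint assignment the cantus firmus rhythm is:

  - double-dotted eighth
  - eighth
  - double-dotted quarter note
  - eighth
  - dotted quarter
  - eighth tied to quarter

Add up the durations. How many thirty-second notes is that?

53

Each duration in thirty-second notes: double-dotted eighth = 7; eighth = 4; double-dotted quarter note = 14; eighth = 4; dotted quarter = 12; eighth tied to quarter (eighth + quarter) = 12.
Sum: 7 + 4 + 14 + 4 + 12 + 12 = 53 thirty-second notes.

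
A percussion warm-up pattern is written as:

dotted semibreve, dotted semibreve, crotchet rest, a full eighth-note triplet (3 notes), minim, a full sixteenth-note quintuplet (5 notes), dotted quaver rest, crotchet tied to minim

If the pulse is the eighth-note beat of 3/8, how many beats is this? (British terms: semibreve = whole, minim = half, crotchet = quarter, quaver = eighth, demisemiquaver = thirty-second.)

One eighth-note beat = 2 sixteenth notes.
Working in sixteenth notes: dotted semibreve = 24; dotted semibreve = 24; crotchet rest = 4; a full eighth-note triplet (3 notes) (three triplet eighths span one quarter) = 4; minim = 8; a full sixteenth-note quintuplet (5 notes) (five quintuplet sixteenths span one quarter) = 4; dotted quaver rest = 3; crotchet tied to minim (crotchet + minim) = 12.
Sum: 24 + 24 + 4 + 4 + 8 + 4 + 3 + 12 = 83.
83 ÷ 2 = 41.5 beats.

41.5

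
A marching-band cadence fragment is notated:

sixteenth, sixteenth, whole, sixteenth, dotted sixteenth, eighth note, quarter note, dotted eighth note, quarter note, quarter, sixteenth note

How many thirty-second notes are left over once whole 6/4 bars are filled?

One bar of 6/4 = 48 thirty-second notes.
In thirty-second notes: sixteenth = 2; sixteenth = 2; whole = 32; sixteenth = 2; dotted sixteenth = 3; eighth note = 4; quarter note = 8; dotted eighth note = 6; quarter note = 8; quarter = 8; sixteenth note = 2.
Sum: 2 + 2 + 32 + 2 + 3 + 4 + 8 + 6 + 8 + 8 + 2 = 77.
77 ÷ 48 = 1 complete bar with 29 thirty-second notes remaining.

29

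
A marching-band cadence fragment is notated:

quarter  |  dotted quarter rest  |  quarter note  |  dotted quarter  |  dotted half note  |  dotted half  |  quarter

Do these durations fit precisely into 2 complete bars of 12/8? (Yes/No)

One bar of 12/8 = 12 eighth notes, so 2 bars = 24.
Working in eighth notes: quarter = 2; dotted quarter rest = 3; quarter note = 2; dotted quarter = 3; dotted half note = 6; dotted half = 6; quarter = 2.
Altogether 2 + 3 + 2 + 3 + 6 + 6 + 2 = 24.
24 equals 24, so the answer is Yes.

Yes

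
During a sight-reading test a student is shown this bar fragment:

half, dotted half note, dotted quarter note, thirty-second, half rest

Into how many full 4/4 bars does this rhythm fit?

2

One bar of 4/4 = 32 thirty-second notes.
Convert each value to thirty-second notes: half = 16; dotted half note = 24; dotted quarter note = 12; thirty-second = 1; half rest = 16.
Sum: 16 + 24 + 12 + 1 + 16 = 69.
69 ÷ 32 = 2 complete bars with 5 left over.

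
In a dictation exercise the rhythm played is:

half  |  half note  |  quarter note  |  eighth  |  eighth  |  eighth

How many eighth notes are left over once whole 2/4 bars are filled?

One bar of 2/4 = 4 eighth notes.
Working in eighth notes: half = 4; half note = 4; quarter note = 2; eighth = 1; eighth = 1; eighth = 1.
Sum: 4 + 4 + 2 + 1 + 1 + 1 = 13.
13 ÷ 4 = 3 complete bars with 1 eighth note remaining.

1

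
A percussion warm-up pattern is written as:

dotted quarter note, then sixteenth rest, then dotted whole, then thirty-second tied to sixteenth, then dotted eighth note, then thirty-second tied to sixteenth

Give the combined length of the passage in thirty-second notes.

Each duration in thirty-second notes: dotted quarter note = 12; sixteenth rest = 2; dotted whole = 48; thirty-second tied to sixteenth (thirty-second + sixteenth) = 3; dotted eighth note = 6; thirty-second tied to sixteenth (thirty-second + sixteenth) = 3.
Sum: 12 + 2 + 48 + 3 + 6 + 3 = 74 thirty-second notes.

74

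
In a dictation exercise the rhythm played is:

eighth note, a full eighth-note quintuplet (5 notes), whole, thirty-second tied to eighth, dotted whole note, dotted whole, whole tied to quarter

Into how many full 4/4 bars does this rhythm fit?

One bar of 4/4 = 32 thirty-second notes.
Express everything in thirty-second notes: eighth note = 4; a full eighth-note quintuplet (5 notes) (five quintuplet eighths span one half) = 16; whole = 32; thirty-second tied to eighth (thirty-second + eighth) = 5; dotted whole note = 48; dotted whole = 48; whole tied to quarter (whole + quarter) = 40.
Altogether 4 + 16 + 32 + 5 + 48 + 48 + 40 = 193.
193 ÷ 32 = 6 complete bars with 1 left over.

6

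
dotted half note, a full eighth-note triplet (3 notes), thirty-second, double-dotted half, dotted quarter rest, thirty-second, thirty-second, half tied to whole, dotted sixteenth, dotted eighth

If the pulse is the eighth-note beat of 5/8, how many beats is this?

33

One eighth-note beat = 4 thirty-second notes.
In thirty-second notes: dotted half note = 24; a full eighth-note triplet (3 notes) (three triplet eighths span one quarter) = 8; thirty-second = 1; double-dotted half = 28; dotted quarter rest = 12; thirty-second = 1; thirty-second = 1; half tied to whole (half + whole) = 48; dotted sixteenth = 3; dotted eighth = 6.
Altogether 24 + 8 + 1 + 28 + 12 + 1 + 1 + 48 + 3 + 6 = 132.
132 ÷ 4 = 33 beats.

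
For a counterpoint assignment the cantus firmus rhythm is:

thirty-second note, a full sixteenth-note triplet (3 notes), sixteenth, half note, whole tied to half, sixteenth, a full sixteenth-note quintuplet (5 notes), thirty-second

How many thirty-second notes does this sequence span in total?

Express everything in thirty-second notes: thirty-second note = 1; a full sixteenth-note triplet (3 notes) (three triplet sixteenths span one eighth) = 4; sixteenth = 2; half note = 16; whole tied to half (whole + half) = 48; sixteenth = 2; a full sixteenth-note quintuplet (5 notes) (five quintuplet sixteenths span one quarter) = 8; thirty-second = 1.
Sum: 1 + 4 + 2 + 16 + 48 + 2 + 8 + 1 = 82 thirty-second notes.

82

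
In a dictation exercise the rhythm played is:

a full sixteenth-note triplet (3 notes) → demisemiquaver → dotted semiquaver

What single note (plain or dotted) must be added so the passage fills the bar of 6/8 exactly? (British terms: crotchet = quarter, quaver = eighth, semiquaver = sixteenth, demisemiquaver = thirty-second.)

The bar of 6/8 = 24 thirty-second notes.
Express everything in thirty-second notes: a full sixteenth-note triplet (3 notes) (three triplet sixteenths span one eighth) = 4; demisemiquaver = 1; dotted semiquaver = 3.
Total: 4 + 1 + 3 = 8.
Remaining: 24 − 8 = 16 thirty-second notes, which is a half note.

half note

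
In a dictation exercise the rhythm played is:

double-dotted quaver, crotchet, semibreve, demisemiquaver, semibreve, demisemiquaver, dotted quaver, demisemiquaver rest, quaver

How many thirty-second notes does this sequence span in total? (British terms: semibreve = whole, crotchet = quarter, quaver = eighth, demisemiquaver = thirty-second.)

Express everything in thirty-second notes: double-dotted quaver = 7; crotchet = 8; semibreve = 32; demisemiquaver = 1; semibreve = 32; demisemiquaver = 1; dotted quaver = 6; demisemiquaver rest = 1; quaver = 4.
Sum: 7 + 8 + 32 + 1 + 32 + 1 + 6 + 1 + 4 = 92 thirty-second notes.

92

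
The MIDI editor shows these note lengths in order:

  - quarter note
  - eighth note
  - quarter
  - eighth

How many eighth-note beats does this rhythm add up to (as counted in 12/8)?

One eighth-note beat = 2 sixteenth notes.
Each duration in sixteenth notes: quarter note = 4; eighth note = 2; quarter = 4; eighth = 2.
Total: 4 + 2 + 4 + 2 = 12.
12 ÷ 2 = 6 beats.

6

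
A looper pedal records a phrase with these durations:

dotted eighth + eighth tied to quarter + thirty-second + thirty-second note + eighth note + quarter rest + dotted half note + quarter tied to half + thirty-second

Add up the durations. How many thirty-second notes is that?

Each duration in thirty-second notes: dotted eighth = 6; eighth tied to quarter (eighth + quarter) = 12; thirty-second = 1; thirty-second note = 1; eighth note = 4; quarter rest = 8; dotted half note = 24; quarter tied to half (quarter + half) = 24; thirty-second = 1.
Adding: 6 + 12 + 1 + 1 + 4 + 8 + 24 + 24 + 1 = 81 thirty-second notes.

81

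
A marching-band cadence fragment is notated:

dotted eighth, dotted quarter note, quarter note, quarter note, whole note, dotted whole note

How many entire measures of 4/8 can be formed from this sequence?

7

One bar of 4/8 = 8 sixteenth notes.
Express everything in sixteenth notes: dotted eighth = 3; dotted quarter note = 6; quarter note = 4; quarter note = 4; whole note = 16; dotted whole note = 24.
Sum: 3 + 6 + 4 + 4 + 16 + 24 = 57.
57 ÷ 8 = 7 complete bars with 1 left over.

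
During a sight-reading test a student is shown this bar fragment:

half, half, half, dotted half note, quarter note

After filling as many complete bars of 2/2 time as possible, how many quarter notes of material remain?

2

One bar of 2/2 = 4 quarter notes.
Express everything in quarter notes: half = 2; half = 2; half = 2; dotted half note = 3; quarter note = 1.
Sum: 2 + 2 + 2 + 3 + 1 = 10.
10 ÷ 4 = 2 complete bars with 2 quarter notes remaining.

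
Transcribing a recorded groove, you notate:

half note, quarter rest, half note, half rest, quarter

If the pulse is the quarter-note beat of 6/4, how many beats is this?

8

One quarter-note beat = 2 eighth notes.
Convert each value to eighth notes: half note = 4; quarter rest = 2; half note = 4; half rest = 4; quarter = 2.
Total: 4 + 2 + 4 + 4 + 2 = 16.
16 ÷ 2 = 8 beats.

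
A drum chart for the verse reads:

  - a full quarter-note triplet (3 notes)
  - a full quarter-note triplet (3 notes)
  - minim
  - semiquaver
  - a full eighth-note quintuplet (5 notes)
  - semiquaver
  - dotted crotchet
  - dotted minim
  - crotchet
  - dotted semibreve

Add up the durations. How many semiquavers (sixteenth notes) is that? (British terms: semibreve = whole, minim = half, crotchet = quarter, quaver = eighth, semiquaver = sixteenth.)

In sixteenth notes: a full quarter-note triplet (3 notes) (three triplet quarters span one half) = 8; a full quarter-note triplet (3 notes) (three triplet quarters span one half) = 8; minim = 8; semiquaver = 1; a full eighth-note quintuplet (5 notes) (five quintuplet eighths span one half) = 8; semiquaver = 1; dotted crotchet = 6; dotted minim = 12; crotchet = 4; dotted semibreve = 24.
Adding: 8 + 8 + 8 + 1 + 8 + 1 + 6 + 12 + 4 + 24 = 80 sixteenth notes.

80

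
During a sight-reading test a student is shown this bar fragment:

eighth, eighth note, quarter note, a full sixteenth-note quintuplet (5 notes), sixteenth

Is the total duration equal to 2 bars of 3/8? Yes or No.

No

One bar of 3/8 = 6 sixteenth notes, so 2 bars = 12.
Express everything in sixteenth notes: eighth = 2; eighth note = 2; quarter note = 4; a full sixteenth-note quintuplet (5 notes) (five quintuplet sixteenths span one quarter) = 4; sixteenth = 1.
Sum: 2 + 2 + 4 + 4 + 1 = 13.
13 exceeds 12, so the answer is No.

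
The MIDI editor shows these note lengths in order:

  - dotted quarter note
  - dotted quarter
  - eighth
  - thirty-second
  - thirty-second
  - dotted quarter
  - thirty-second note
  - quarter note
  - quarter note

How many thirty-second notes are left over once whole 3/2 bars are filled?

One bar of 3/2 = 48 thirty-second notes.
Convert each value to thirty-second notes: dotted quarter note = 12; dotted quarter = 12; eighth = 4; thirty-second = 1; thirty-second = 1; dotted quarter = 12; thirty-second note = 1; quarter note = 8; quarter note = 8.
Total: 12 + 12 + 4 + 1 + 1 + 12 + 1 + 8 + 8 = 59.
59 ÷ 48 = 1 complete bar with 11 thirty-second notes remaining.

11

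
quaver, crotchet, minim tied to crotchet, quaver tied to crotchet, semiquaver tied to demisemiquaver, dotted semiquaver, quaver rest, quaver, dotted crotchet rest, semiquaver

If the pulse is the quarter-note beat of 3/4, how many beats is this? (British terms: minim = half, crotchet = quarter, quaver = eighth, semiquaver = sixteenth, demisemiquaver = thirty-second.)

9.5

One quarter-note beat = 8 thirty-second notes.
Express everything in thirty-second notes: quaver = 4; crotchet = 8; minim tied to crotchet (minim + crotchet) = 24; quaver tied to crotchet (quaver + crotchet) = 12; semiquaver tied to demisemiquaver (semiquaver + demisemiquaver) = 3; dotted semiquaver = 3; quaver rest = 4; quaver = 4; dotted crotchet rest = 12; semiquaver = 2.
Adding: 4 + 8 + 24 + 12 + 3 + 3 + 4 + 4 + 12 + 2 = 76.
76 ÷ 8 = 9.5 beats.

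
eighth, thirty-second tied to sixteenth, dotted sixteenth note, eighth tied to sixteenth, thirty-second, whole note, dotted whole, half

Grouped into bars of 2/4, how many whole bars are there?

7

One bar of 2/4 = 16 thirty-second notes.
Working in thirty-second notes: eighth = 4; thirty-second tied to sixteenth (thirty-second + sixteenth) = 3; dotted sixteenth note = 3; eighth tied to sixteenth (eighth + sixteenth) = 6; thirty-second = 1; whole note = 32; dotted whole = 48; half = 16.
Sum: 4 + 3 + 3 + 6 + 1 + 32 + 48 + 16 = 113.
113 ÷ 16 = 7 complete bars with 1 left over.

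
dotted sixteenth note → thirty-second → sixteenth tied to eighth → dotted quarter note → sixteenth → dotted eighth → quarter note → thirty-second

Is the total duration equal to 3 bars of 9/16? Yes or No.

One bar of 9/16 = 18 thirty-second notes, so 3 bars = 54.
Each duration in thirty-second notes: dotted sixteenth note = 3; thirty-second = 1; sixteenth tied to eighth (sixteenth + eighth) = 6; dotted quarter note = 12; sixteenth = 2; dotted eighth = 6; quarter note = 8; thirty-second = 1.
Altogether 3 + 1 + 6 + 12 + 2 + 6 + 8 + 1 = 39.
39 falls short of 54, so the answer is No.

No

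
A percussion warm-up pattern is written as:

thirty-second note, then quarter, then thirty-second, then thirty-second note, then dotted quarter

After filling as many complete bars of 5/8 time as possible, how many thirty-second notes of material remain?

One bar of 5/8 = 20 thirty-second notes.
Express everything in thirty-second notes: thirty-second note = 1; quarter = 8; thirty-second = 1; thirty-second note = 1; dotted quarter = 12.
Adding: 1 + 8 + 1 + 1 + 12 = 23.
23 ÷ 20 = 1 complete bar with 3 thirty-second notes remaining.

3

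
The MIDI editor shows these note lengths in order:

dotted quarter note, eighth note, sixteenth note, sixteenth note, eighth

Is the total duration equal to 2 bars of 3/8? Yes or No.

One bar of 3/8 = 6 sixteenth notes, so 2 bars = 12.
Express everything in sixteenth notes: dotted quarter note = 6; eighth note = 2; sixteenth note = 1; sixteenth note = 1; eighth = 2.
Altogether 6 + 2 + 1 + 1 + 2 = 12.
12 equals 12, so the answer is Yes.

Yes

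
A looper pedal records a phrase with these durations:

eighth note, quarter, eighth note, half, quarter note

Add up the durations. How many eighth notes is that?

Working in eighth notes: eighth note = 1; quarter = 2; eighth note = 1; half = 4; quarter note = 2.
Altogether 1 + 2 + 1 + 4 + 2 = 10 eighth notes.

10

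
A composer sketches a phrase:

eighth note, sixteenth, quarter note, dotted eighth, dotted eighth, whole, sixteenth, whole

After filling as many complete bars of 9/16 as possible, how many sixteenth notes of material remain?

1

One bar of 9/16 = 9 sixteenth notes.
Express everything in sixteenth notes: eighth note = 2; sixteenth = 1; quarter note = 4; dotted eighth = 3; dotted eighth = 3; whole = 16; sixteenth = 1; whole = 16.
Sum: 2 + 1 + 4 + 3 + 3 + 16 + 1 + 16 = 46.
46 ÷ 9 = 5 complete bars with 1 sixteenth note remaining.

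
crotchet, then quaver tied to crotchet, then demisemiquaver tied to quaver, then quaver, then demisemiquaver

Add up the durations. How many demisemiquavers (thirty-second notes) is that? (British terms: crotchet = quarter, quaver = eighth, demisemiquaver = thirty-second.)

Express everything in thirty-second notes: crotchet = 8; quaver tied to crotchet (quaver + crotchet) = 12; demisemiquaver tied to quaver (demisemiquaver + quaver) = 5; quaver = 4; demisemiquaver = 1.
Total: 8 + 12 + 5 + 4 + 1 = 30 thirty-second notes.

30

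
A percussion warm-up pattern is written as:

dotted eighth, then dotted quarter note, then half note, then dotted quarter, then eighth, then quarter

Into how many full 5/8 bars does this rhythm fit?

2

One bar of 5/8 = 10 sixteenth notes.
Convert each value to sixteenth notes: dotted eighth = 3; dotted quarter note = 6; half note = 8; dotted quarter = 6; eighth = 2; quarter = 4.
Altogether 3 + 6 + 8 + 6 + 2 + 4 = 29.
29 ÷ 10 = 2 complete bars with 9 left over.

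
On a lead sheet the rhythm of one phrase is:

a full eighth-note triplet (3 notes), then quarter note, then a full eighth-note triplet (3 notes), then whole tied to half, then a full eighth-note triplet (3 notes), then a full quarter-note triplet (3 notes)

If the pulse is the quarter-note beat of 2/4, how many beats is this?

One quarter-note beat = 2 eighth notes.
In eighth notes: a full eighth-note triplet (3 notes) (three triplet eighths span one quarter) = 2; quarter note = 2; a full eighth-note triplet (3 notes) (three triplet eighths span one quarter) = 2; whole tied to half (whole + half) = 12; a full eighth-note triplet (3 notes) (three triplet eighths span one quarter) = 2; a full quarter-note triplet (3 notes) (three triplet quarters span one half) = 4.
Total: 2 + 2 + 2 + 12 + 2 + 4 = 24.
24 ÷ 2 = 12 beats.

12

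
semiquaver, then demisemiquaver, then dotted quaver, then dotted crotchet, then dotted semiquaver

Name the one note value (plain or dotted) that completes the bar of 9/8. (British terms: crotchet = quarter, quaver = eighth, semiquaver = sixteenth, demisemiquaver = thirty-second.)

The bar of 9/8 = 36 thirty-second notes.
In thirty-second notes: semiquaver = 2; demisemiquaver = 1; dotted quaver = 6; dotted crotchet = 12; dotted semiquaver = 3.
Altogether 2 + 1 + 6 + 12 + 3 = 24.
Remaining: 36 − 24 = 12 thirty-second notes, which is a dotted quarter note.

dotted quarter note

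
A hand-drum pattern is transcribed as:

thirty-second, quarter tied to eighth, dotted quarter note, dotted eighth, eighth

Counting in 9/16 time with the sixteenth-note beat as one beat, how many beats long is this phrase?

One sixteenth-note beat = 2 thirty-second notes.
Express everything in thirty-second notes: thirty-second = 1; quarter tied to eighth (quarter + eighth) = 12; dotted quarter note = 12; dotted eighth = 6; eighth = 4.
Sum: 1 + 12 + 12 + 6 + 4 = 35.
35 ÷ 2 = 17.5 beats.

17.5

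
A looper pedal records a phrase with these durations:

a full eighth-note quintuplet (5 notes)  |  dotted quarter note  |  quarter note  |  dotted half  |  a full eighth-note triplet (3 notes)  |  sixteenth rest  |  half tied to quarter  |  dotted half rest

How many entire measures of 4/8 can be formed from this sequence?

One bar of 4/8 = 8 sixteenth notes.
In sixteenth notes: a full eighth-note quintuplet (5 notes) (five quintuplet eighths span one half) = 8; dotted quarter note = 6; quarter note = 4; dotted half = 12; a full eighth-note triplet (3 notes) (three triplet eighths span one quarter) = 4; sixteenth rest = 1; half tied to quarter (half + quarter) = 12; dotted half rest = 12.
Adding: 8 + 6 + 4 + 12 + 4 + 1 + 12 + 12 = 59.
59 ÷ 8 = 7 complete bars with 3 left over.

7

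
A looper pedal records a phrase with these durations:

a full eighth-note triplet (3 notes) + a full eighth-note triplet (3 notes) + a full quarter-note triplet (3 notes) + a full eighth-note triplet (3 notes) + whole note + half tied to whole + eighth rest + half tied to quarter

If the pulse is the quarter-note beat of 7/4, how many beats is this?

18.5

One quarter-note beat = 2 eighth notes.
Each duration in eighth notes: a full eighth-note triplet (3 notes) (three triplet eighths span one quarter) = 2; a full eighth-note triplet (3 notes) (three triplet eighths span one quarter) = 2; a full quarter-note triplet (3 notes) (three triplet quarters span one half) = 4; a full eighth-note triplet (3 notes) (three triplet eighths span one quarter) = 2; whole note = 8; half tied to whole (half + whole) = 12; eighth rest = 1; half tied to quarter (half + quarter) = 6.
Total: 2 + 2 + 4 + 2 + 8 + 12 + 1 + 6 = 37.
37 ÷ 2 = 18.5 beats.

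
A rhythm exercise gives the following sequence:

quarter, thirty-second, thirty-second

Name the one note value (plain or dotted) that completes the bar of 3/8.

sixteenth note

The bar of 3/8 = 12 thirty-second notes.
Working in thirty-second notes: quarter = 8; thirty-second = 1; thirty-second = 1.
Total: 8 + 1 + 1 = 10.
Remaining: 12 − 10 = 2 thirty-second notes, which is a sixteenth note.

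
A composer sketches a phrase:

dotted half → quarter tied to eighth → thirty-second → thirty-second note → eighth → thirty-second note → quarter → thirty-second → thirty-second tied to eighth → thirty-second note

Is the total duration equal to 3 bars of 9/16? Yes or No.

One bar of 9/16 = 18 thirty-second notes, so 3 bars = 54.
Each duration in thirty-second notes: dotted half = 24; quarter tied to eighth (quarter + eighth) = 12; thirty-second = 1; thirty-second note = 1; eighth = 4; thirty-second note = 1; quarter = 8; thirty-second = 1; thirty-second tied to eighth (thirty-second + eighth) = 5; thirty-second note = 1.
Total: 24 + 12 + 1 + 1 + 4 + 1 + 8 + 1 + 5 + 1 = 58.
58 exceeds 54, so the answer is No.

No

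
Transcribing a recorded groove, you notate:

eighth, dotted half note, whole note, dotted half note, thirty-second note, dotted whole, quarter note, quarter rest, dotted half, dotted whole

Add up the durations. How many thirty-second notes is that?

Express everything in thirty-second notes: eighth = 4; dotted half note = 24; whole note = 32; dotted half note = 24; thirty-second note = 1; dotted whole = 48; quarter note = 8; quarter rest = 8; dotted half = 24; dotted whole = 48.
Sum: 4 + 24 + 32 + 24 + 1 + 48 + 8 + 8 + 24 + 48 = 221 thirty-second notes.

221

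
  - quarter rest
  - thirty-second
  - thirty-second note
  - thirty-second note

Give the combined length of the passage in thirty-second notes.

Convert each value to thirty-second notes: quarter rest = 8; thirty-second = 1; thirty-second note = 1; thirty-second note = 1.
Altogether 8 + 1 + 1 + 1 = 11 thirty-second notes.

11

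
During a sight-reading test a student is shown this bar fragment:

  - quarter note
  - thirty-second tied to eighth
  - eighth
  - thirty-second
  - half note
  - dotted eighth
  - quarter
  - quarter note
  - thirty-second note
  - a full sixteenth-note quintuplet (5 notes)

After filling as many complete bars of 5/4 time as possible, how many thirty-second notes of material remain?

One bar of 5/4 = 40 thirty-second notes.
Working in thirty-second notes: quarter note = 8; thirty-second tied to eighth (thirty-second + eighth) = 5; eighth = 4; thirty-second = 1; half note = 16; dotted eighth = 6; quarter = 8; quarter note = 8; thirty-second note = 1; a full sixteenth-note quintuplet (5 notes) (five quintuplet sixteenths span one quarter) = 8.
Sum: 8 + 5 + 4 + 1 + 16 + 6 + 8 + 8 + 1 + 8 = 65.
65 ÷ 40 = 1 complete bar with 25 thirty-second notes remaining.

25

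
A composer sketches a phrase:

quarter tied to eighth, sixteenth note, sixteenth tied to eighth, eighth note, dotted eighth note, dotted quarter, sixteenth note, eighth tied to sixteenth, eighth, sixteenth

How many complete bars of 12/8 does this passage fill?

1

One bar of 12/8 = 24 sixteenth notes.
Convert each value to sixteenth notes: quarter tied to eighth (quarter + eighth) = 6; sixteenth note = 1; sixteenth tied to eighth (sixteenth + eighth) = 3; eighth note = 2; dotted eighth note = 3; dotted quarter = 6; sixteenth note = 1; eighth tied to sixteenth (eighth + sixteenth) = 3; eighth = 2; sixteenth = 1.
Altogether 6 + 1 + 3 + 2 + 3 + 6 + 1 + 3 + 2 + 1 = 28.
28 ÷ 24 = 1 complete bar with 4 left over.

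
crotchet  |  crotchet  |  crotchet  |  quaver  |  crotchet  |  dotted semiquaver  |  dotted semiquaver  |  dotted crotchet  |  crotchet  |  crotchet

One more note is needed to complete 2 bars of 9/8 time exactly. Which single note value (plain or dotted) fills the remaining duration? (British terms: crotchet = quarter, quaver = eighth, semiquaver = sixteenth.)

sixteenth note

2 bars of 9/8 = 72 thirty-second notes.
Convert each value to thirty-second notes: crotchet = 8; crotchet = 8; crotchet = 8; quaver = 4; crotchet = 8; dotted semiquaver = 3; dotted semiquaver = 3; dotted crotchet = 12; crotchet = 8; crotchet = 8.
Adding: 8 + 8 + 8 + 4 + 8 + 3 + 3 + 12 + 8 + 8 = 70.
Remaining: 72 − 70 = 2 thirty-second notes, which is a sixteenth note.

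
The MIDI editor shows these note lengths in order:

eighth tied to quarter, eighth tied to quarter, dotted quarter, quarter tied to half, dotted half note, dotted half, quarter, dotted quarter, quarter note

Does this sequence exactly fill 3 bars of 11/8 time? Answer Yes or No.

No

One bar of 11/8 = 11 eighth notes, so 3 bars = 33.
Working in eighth notes: eighth tied to quarter (eighth + quarter) = 3; eighth tied to quarter (eighth + quarter) = 3; dotted quarter = 3; quarter tied to half (quarter + half) = 6; dotted half note = 6; dotted half = 6; quarter = 2; dotted quarter = 3; quarter note = 2.
Adding: 3 + 3 + 3 + 6 + 6 + 6 + 2 + 3 + 2 = 34.
34 exceeds 33, so the answer is No.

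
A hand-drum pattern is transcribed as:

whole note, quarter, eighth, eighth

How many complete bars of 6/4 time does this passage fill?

1

One bar of 6/4 = 12 eighth notes.
Each duration in eighth notes: whole note = 8; quarter = 2; eighth = 1; eighth = 1.
Altogether 8 + 2 + 1 + 1 = 12.
12 ÷ 12 = 1 complete bar with 0 left over.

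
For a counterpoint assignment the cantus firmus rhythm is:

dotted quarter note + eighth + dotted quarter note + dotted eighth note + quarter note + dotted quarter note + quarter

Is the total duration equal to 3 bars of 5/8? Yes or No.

One bar of 5/8 = 10 sixteenth notes, so 3 bars = 30.
Express everything in sixteenth notes: dotted quarter note = 6; eighth = 2; dotted quarter note = 6; dotted eighth note = 3; quarter note = 4; dotted quarter note = 6; quarter = 4.
Altogether 6 + 2 + 6 + 3 + 4 + 6 + 4 = 31.
31 exceeds 30, so the answer is No.

No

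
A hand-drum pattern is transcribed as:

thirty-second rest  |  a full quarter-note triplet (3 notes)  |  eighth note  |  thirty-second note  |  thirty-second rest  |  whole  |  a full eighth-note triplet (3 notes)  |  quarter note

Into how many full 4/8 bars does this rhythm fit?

4

One bar of 4/8 = 16 thirty-second notes.
Working in thirty-second notes: thirty-second rest = 1; a full quarter-note triplet (3 notes) (three triplet quarters span one half) = 16; eighth note = 4; thirty-second note = 1; thirty-second rest = 1; whole = 32; a full eighth-note triplet (3 notes) (three triplet eighths span one quarter) = 8; quarter note = 8.
Sum: 1 + 16 + 4 + 1 + 1 + 32 + 8 + 8 = 71.
71 ÷ 16 = 4 complete bars with 7 left over.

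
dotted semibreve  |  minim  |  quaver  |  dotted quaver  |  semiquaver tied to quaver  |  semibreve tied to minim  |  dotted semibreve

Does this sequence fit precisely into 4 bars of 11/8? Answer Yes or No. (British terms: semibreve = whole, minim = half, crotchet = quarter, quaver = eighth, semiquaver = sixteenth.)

One bar of 11/8 = 22 sixteenth notes, so 4 bars = 88.
Each duration in sixteenth notes: dotted semibreve = 24; minim = 8; quaver = 2; dotted quaver = 3; semiquaver tied to quaver (semiquaver + quaver) = 3; semibreve tied to minim (semibreve + minim) = 24; dotted semibreve = 24.
Adding: 24 + 8 + 2 + 3 + 3 + 24 + 24 = 88.
88 equals 88, so the answer is Yes.

Yes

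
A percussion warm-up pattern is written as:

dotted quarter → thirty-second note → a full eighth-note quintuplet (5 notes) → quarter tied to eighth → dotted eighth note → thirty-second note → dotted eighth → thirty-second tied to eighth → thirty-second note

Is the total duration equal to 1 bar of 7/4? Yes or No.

One bar of 7/4 = 56 thirty-second notes.
In thirty-second notes: dotted quarter = 12; thirty-second note = 1; a full eighth-note quintuplet (5 notes) (five quintuplet eighths span one half) = 16; quarter tied to eighth (quarter + eighth) = 12; dotted eighth note = 6; thirty-second note = 1; dotted eighth = 6; thirty-second tied to eighth (thirty-second + eighth) = 5; thirty-second note = 1.
Sum: 12 + 1 + 16 + 12 + 6 + 1 + 6 + 5 + 1 = 60.
60 exceeds 56, so the answer is No.

No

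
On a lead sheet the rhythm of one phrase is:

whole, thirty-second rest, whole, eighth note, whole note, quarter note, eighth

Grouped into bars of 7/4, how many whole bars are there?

2

One bar of 7/4 = 56 thirty-second notes.
In thirty-second notes: whole = 32; thirty-second rest = 1; whole = 32; eighth note = 4; whole note = 32; quarter note = 8; eighth = 4.
Adding: 32 + 1 + 32 + 4 + 32 + 8 + 4 = 113.
113 ÷ 56 = 2 complete bars with 1 left over.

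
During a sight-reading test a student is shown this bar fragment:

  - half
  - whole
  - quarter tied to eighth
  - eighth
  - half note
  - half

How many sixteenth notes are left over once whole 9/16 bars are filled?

One bar of 9/16 = 9 sixteenth notes.
Convert each value to sixteenth notes: half = 8; whole = 16; quarter tied to eighth (quarter + eighth) = 6; eighth = 2; half note = 8; half = 8.
Total: 8 + 16 + 6 + 2 + 8 + 8 = 48.
48 ÷ 9 = 5 complete bars with 3 sixteenth notes remaining.

3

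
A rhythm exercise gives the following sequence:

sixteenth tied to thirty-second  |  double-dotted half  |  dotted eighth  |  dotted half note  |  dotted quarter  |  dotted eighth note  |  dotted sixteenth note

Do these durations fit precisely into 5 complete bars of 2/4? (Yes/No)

No

One bar of 2/4 = 16 thirty-second notes, so 5 bars = 80.
In thirty-second notes: sixteenth tied to thirty-second (sixteenth + thirty-second) = 3; double-dotted half = 28; dotted eighth = 6; dotted half note = 24; dotted quarter = 12; dotted eighth note = 6; dotted sixteenth note = 3.
Adding: 3 + 28 + 6 + 24 + 12 + 6 + 3 = 82.
82 exceeds 80, so the answer is No.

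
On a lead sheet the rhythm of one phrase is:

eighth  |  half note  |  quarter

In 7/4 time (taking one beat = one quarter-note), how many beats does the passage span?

One quarter-note beat = 2 eighth notes.
Each duration in eighth notes: eighth = 1; half note = 4; quarter = 2.
Altogether 1 + 4 + 2 = 7.
7 ÷ 2 = 3.5 beats.

3.5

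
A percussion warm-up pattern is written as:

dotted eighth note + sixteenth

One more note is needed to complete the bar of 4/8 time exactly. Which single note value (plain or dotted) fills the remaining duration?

The bar of 4/8 = 8 sixteenth notes.
In sixteenth notes: dotted eighth note = 3; sixteenth = 1.
Sum: 3 + 1 = 4.
Remaining: 8 − 4 = 4 sixteenth notes, which is a quarter note.

quarter note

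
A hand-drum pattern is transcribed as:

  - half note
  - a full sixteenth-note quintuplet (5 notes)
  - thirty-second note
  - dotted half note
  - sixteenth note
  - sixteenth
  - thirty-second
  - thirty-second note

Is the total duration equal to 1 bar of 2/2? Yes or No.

One bar of 2/2 = 32 thirty-second notes.
Each duration in thirty-second notes: half note = 16; a full sixteenth-note quintuplet (5 notes) (five quintuplet sixteenths span one quarter) = 8; thirty-second note = 1; dotted half note = 24; sixteenth note = 2; sixteenth = 2; thirty-second = 1; thirty-second note = 1.
Total: 16 + 8 + 1 + 24 + 2 + 2 + 1 + 1 = 55.
55 exceeds 32, so the answer is No.

No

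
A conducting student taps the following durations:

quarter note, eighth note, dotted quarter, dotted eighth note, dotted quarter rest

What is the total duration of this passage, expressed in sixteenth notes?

21

Each duration in sixteenth notes: quarter note = 4; eighth note = 2; dotted quarter = 6; dotted eighth note = 3; dotted quarter rest = 6.
Total: 4 + 2 + 6 + 3 + 6 = 21 sixteenth notes.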